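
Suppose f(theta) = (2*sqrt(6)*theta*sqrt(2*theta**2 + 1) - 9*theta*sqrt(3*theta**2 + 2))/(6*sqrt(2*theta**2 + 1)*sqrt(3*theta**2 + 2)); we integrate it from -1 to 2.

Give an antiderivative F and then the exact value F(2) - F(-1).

A first test for any F(theta): its theta-derivative must equal f(theta) identically.
F(theta) = (-27*sqrt(2*theta**2 + 1) + 4*sqrt(6)*sqrt(3*theta**2 + 2))/36 is an antiderivative of f.
Check: d/dtheta[(-27*sqrt(2*theta**2 + 1) + 4*sqrt(6)*sqrt(3*theta**2 + 2))/36] = (2*sqrt(6)*theta*sqrt(2*theta**2 + 1) - 9*theta*sqrt(3*theta**2 + 2))/(6*sqrt(2*theta**2 + 1)*sqrt(3*theta**2 + 2)) = f(theta).
F(2) = -9/4 + 2*sqrt(21)/9; F(-1) = -3*sqrt(3)/4 + sqrt(30)/9.
Integral = F(2) - F(-1) = -9/4 - sqrt(30)/9 + 2*sqrt(21)/9 + 3*sqrt(3)/4.

Antiderivative: F(theta) = (-27*sqrt(2*theta**2 + 1) + 4*sqrt(6)*sqrt(3*theta**2 + 2))/36; value = -9/4 - sqrt(30)/9 + 2*sqrt(21)/9 + 3*sqrt(3)/4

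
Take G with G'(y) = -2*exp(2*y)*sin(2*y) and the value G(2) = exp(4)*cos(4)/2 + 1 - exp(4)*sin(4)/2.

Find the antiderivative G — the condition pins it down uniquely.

A candidate passes only if d/dy[G] lands on the given G'(y) exactly.
A general antiderivative is -exp(2*y)*sin(2*y)/2 + exp(2*y)*cos(2*y)/2 + C.
The condition gives C = exp(4)*cos(4)/2 + 1 - exp(4)*sin(4)/2 - (exp(4)*cos(4)/2 - exp(4)*sin(4)/2) = 1.
So G(y) = -exp(2*y)*sin(2*y)/2 + exp(2*y)*cos(2*y)/2 + 1.
Check: d/dy[-exp(2*y)*sin(2*y)/2 + exp(2*y)*cos(2*y)/2 + 1] = -2*exp(2*y)*sin(2*y) = G'(y).

G(y) = -exp(2*y)*sin(2*y)/2 + exp(2*y)*cos(2*y)/2 + 1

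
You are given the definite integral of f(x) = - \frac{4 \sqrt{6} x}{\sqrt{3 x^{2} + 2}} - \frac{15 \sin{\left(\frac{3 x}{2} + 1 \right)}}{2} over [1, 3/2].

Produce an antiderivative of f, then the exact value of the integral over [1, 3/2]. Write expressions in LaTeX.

Antiderivative: F(x) = - 4 \sqrt{2 x^{2} + \frac{4}{3}} + 5 \cos{\left(\frac{3 x}{2} + 1 \right)}; value = - \frac{2 \sqrt{210}}{3} + 5 \cos{\left(\frac{13}{4} \right)} - 5 \cos{\left(\frac{5}{2} \right)} + \frac{4 \sqrt{30}}{3}

The integrand splits into summands that can be handled one at a time.
F(x) = - 4 \sqrt{2 x^{2} + \frac{4}{3}} + 5 \cos{\left(\frac{3 x}{2} + 1 \right)} is an antiderivative of f.
Check: d/dx[- 4 \sqrt{2 x^{2} + \frac{4}{3}} + 5 \cos{\left(\frac{3 x}{2} + 1 \right)}] = \frac{- 8 \sqrt{6} x - 15 \sqrt{3 x^{2} + 2} \sin{\left(\frac{3 x}{2} + 1 \right)}}{2 \sqrt{3 x^{2} + 2}}, which equals f(x).
F(3/2) = - \frac{2 \sqrt{210}}{3} + 5 \cos{\left(\frac{13}{4} \right)}; F(1) = - \frac{4 \sqrt{30}}{3} + 5 \cos{\left(\frac{5}{2} \right)}.
Integral = F(3/2) - F(1) = - \frac{2 \sqrt{210}}{3} + 5 \cos{\left(\frac{13}{4} \right)} - 5 \cos{\left(\frac{5}{2} \right)} + \frac{4 \sqrt{30}}{3}.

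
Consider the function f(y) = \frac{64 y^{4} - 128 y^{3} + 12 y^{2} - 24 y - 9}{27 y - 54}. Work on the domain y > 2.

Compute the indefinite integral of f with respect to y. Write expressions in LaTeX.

Whatever form F(y) takes, F'(y) = f(y) is non-negotiable.
Check: d/dy[\frac{256 y^{4} + 96 y^{2} - 144 \log{\left(\frac{y}{2} - 1 \right)} + 9}{432}] = \frac{64 y^{4} - 128 y^{3} + 12 y^{2} - 24 y - 9}{27 y - 54} = f(y).

F(y) = \frac{256 y^{4} + 96 y^{2} - 144 \log{\left(\frac{y}{2} - 1 \right)} + 9}{432} + C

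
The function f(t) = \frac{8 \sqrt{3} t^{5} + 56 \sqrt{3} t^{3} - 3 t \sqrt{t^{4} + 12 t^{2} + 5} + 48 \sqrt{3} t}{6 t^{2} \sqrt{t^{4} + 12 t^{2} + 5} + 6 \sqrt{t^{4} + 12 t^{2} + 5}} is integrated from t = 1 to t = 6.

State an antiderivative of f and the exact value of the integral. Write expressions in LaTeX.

Antiderivative: F(t) = 2 \sqrt{\frac{t^{4}}{3} + 4 t^{2} + \frac{5}{3}} - \frac{\log{\left(t^{2} + 1 \right)}}{4}; value = - 2 \sqrt{6} - \frac{\log{\left(37 \right)}}{4} + \frac{\log{\left(2 \right)}}{4} + \frac{2 \sqrt{5199}}{3}

Whatever form F(t) takes, F'(t) = f(t) is non-negotiable.
F(t) = 2 \sqrt{\frac{t^{4}}{3} + 4 t^{2} + \frac{5}{3}} - \frac{\log{\left(t^{2} + 1 \right)}}{4} is an antiderivative of f.
Check: d/dt[2 \sqrt{\frac{t^{4}}{3} + 4 t^{2} + \frac{5}{3}} - \frac{\log{\left(t^{2} + 1 \right)}}{4}] = \frac{8 \sqrt{3} t^{5} + 56 \sqrt{3} t^{3} - 3 t \sqrt{t^{4} + 12 t^{2} + 5} + 48 \sqrt{3} t}{6 t^{2} \sqrt{t^{4} + 12 t^{2} + 5} + 6 \sqrt{t^{4} + 12 t^{2} + 5}} = f(t).
F(6) = - \frac{\log{\left(37 \right)}}{4} + \frac{2 \sqrt{5199}}{3}; F(1) = - \frac{\log{\left(2 \right)}}{4} + 2 \sqrt{6}.
Integral = F(6) - F(1) = - 2 \sqrt{6} - \frac{\log{\left(37 \right)}}{4} + \frac{\log{\left(2 \right)}}{4} + \frac{2 \sqrt{5199}}{3}.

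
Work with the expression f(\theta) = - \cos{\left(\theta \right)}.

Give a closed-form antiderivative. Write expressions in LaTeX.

A candidate is checked by its d/d\theta: the result must match f(\theta).
Check: d/d\theta[- \sin{\left(\theta \right)}] = - \cos{\left(\theta \right)} = f(\theta).

An antiderivative is F(\theta) = - \sin{\left(\theta \right)}.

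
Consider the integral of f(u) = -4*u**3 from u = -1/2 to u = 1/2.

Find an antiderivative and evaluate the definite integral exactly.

Antiderivative: F(u) = -u**4; value = 0

Check any antiderivative F(u) by computing F'(u) and comparing it with f(u).
F(u) = -u**4 is an antiderivative of f.
Check: d/du[-u**4] = -4*u**3 = f(u).
F(1/2) = -1/16; F(-1/2) = -1/16.
Integral = F(1/2) - F(-1/2) = 0.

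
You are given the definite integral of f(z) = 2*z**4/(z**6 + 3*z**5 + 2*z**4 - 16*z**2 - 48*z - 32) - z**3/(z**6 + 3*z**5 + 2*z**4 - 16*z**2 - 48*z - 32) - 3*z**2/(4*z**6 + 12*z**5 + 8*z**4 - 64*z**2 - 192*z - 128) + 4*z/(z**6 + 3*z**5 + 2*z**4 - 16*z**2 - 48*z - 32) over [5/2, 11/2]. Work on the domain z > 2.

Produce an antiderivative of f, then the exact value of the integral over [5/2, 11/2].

Antiderivative: F(z) = 29*log(z - 2)/384 + 7*log(z + 1)/60 - 73*log(z + 2)/128 + 121*log(z**2 + 4)/640 - 13*atan(z/2)/320 - 29/(32*z + 64); value = -73*log(15/2)/128 - 121*log(41/4)/640 - 79*log(7/2)/1920 - 13*atan(11/4)/320 + 13*atan(5/4)/320 + 29*log(2)/384 + 29/360 + 7*log(13/2)/60 + 121*log(137/4)/640 + 73*log(9/2)/128

Factor the denominator (4*(z - 2)*(z + 1)*(z + 2)**2*(z**2 + 4)) and decompose: f = (121*z - 26)/(320*(z**2 + 4)) - 73/(128*(z + 2)) + 29/(32*(z + 2)**2) + 7/(60*(z + 1)) + 29/(384*(z - 2)); each piece integrates to a log, atan, or power term.
F(z) = 29*log(z - 2)/384 + 7*log(z + 1)/60 - 73*log(z + 2)/128 + 121*log(z**2 + 4)/640 - 13*atan(z/2)/320 - 29/(32*z + 64) is an antiderivative of f.
Check: d/dz[29*log(z - 2)/384 + 7*log(z + 1)/60 - 73*log(z + 2)/128 + 121*log(z**2 + 4)/640 - 13*atan(z/2)/320 - 29/(32*z + 64)] = (8*z**4 - 4*z**3 - 3*z**2 + 16*z)/(4*z**6 + 12*z**5 + 8*z**4 - 64*z**2 - 192*z - 128), which equals f(z).
F(11/2) = -73*log(15/2)/128 - 29/240 - 13*atan(11/4)/320 + 29*log(7/2)/384 + 7*log(13/2)/60 + 121*log(137/4)/640; F(5/2) = -73*log(9/2)/128 - 29/144 - 29*log(2)/384 - 13*atan(5/4)/320 + 7*log(7/2)/60 + 121*log(41/4)/640.
Integral = F(11/2) - F(5/2) = -73*log(15/2)/128 - 121*log(41/4)/640 - 79*log(7/2)/1920 - 13*atan(11/4)/320 + 13*atan(5/4)/320 + 29*log(2)/384 + 29/360 + 7*log(13/2)/60 + 121*log(137/4)/640 + 73*log(9/2)/128.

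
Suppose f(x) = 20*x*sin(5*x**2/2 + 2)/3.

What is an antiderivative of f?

f matches the chain-rule pattern g'(h)*h' with inner function h(x) = 5*x**2/2 + 2; substituting u = h(x) collapses the integral.
Check: d/dx[-4*cos(5*x**2/2 + 2)/3] = 20*x*sin(5*x**2/2 + 2)/3 = f(x).

An antiderivative is F(x) = -4*cos(5*x**2/2 + 2)/3.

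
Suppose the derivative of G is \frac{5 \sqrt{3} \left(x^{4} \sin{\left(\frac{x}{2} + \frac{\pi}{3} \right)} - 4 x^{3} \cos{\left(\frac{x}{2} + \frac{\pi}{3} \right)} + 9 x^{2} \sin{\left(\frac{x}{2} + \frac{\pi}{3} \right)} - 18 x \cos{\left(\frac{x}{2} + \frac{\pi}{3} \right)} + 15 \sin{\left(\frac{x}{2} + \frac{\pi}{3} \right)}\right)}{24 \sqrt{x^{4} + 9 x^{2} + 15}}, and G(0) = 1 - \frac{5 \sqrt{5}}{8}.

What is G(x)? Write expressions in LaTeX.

G(x) = - \frac{5 \sqrt{\frac{x^{4}}{3} + 3 x^{2} + 5} \cos{\left(\frac{x}{2} + \frac{\pi}{3} \right)}}{4} + 1

G'(x) has the shape u'v + uv' for u = - \frac{5 \sqrt{\frac{x^{4}}{3} + 3 x^{2} + 5}}{4} and v = \cos{\left(\frac{x}{2} + \frac{\pi}{3} \right)} — it is the derivative of the product u*v.
A general antiderivative is - \frac{5 \sqrt{\frac{x^{4}}{3} + 3 x^{2} + 5} \cos{\left(\frac{x}{2} + \frac{\pi}{3} \right)}}{4} + C.
The condition gives C = 1 - \frac{5 \sqrt{5}}{8} - (- \frac{5 \sqrt{5}}{8}) = 1.
So G(x) = - \frac{5 \sqrt{\frac{x^{4}}{3} + 3 x^{2} + 5} \cos{\left(\frac{x}{2} + \frac{\pi}{3} \right)}}{4} + 1.
Check: d/dx[- \frac{5 \sqrt{\frac{x^{4}}{3} + 3 x^{2} + 5} \cos{\left(\frac{x}{2} + \frac{\pi}{3} \right)}}{4} + 1] = \frac{\sqrt{3} \left(5 x^{4} \sin{\left(\frac{x}{2} + \frac{\pi}{3} \right)} - 20 x^{3} \cos{\left(\frac{x}{2} + \frac{\pi}{3} \right)} + 45 x^{2} \sin{\left(\frac{x}{2} + \frac{\pi}{3} \right)} - 90 x \cos{\left(\frac{x}{2} + \frac{\pi}{3} \right)} + 75 \sin{\left(\frac{x}{2} + \frac{\pi}{3} \right)}\right)}{24 \sqrt{x^{4} + 9 x^{2} + 15}}, which equals G'(x).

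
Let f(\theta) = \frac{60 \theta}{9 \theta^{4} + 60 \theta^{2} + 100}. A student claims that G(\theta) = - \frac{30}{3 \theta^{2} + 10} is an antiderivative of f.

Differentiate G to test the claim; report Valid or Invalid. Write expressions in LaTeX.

Invalid: d/d\theta[G] - f = \frac{120 \theta}{9 \theta^{4} + 60 \theta^{2} + 100}, which is not 0.

d/d\theta[G] = \frac{180 \theta}{9 \theta^{4} + 60 \theta^{2} + 100}
d/d\theta[G] - f(\theta) = \frac{120 \theta}{9 \theta^{4} + 60 \theta^{2} + 100} != 0.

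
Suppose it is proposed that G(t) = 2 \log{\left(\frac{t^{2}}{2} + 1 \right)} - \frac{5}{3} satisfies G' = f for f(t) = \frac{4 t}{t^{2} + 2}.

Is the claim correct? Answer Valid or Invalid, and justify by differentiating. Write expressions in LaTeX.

d/dt[G] = \frac{4 t}{t^{2} + 2}
This equals f(t) exactly, so the claim holds.

Valid: G'(t) = f(t).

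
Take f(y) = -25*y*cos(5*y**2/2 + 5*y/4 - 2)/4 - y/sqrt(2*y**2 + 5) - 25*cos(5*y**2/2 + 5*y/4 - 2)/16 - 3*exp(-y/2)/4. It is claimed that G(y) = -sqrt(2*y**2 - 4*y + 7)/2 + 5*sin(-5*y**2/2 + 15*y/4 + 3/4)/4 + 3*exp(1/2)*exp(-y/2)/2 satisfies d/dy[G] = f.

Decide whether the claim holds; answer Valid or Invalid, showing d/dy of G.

d/dy[G] = (-100*y*sqrt(2*y**2 - 4*y + 7)*exp(y/2)*cos(-5*y**2/2 + 15*y/4 + 3/4) - 16*y*exp(y/2) + 75*sqrt(2*y**2 - 4*y + 7)*exp(y/2)*cos(-5*y**2/2 + 15*y/4 + 3/4) - 12*sqrt(2*y**2 - 4*y + 7)*exp(1/2) + 16*exp(y/2))*exp(-y/2)/(16*sqrt(2*y**2 - 4*y + 7))
d/dy[G] - f(y) = (-100*y*sqrt(2*y**2 + 5)*sqrt(2*y**2 - 4*y + 7)*exp(-1/2)*exp(y)*cos(-5*y**2/2 + 15*y/4 + 3/4) + 100*y*sqrt(2*y**2 + 5)*sqrt(2*y**2 - 4*y + 7)*exp(-1/2)*exp(y)*cos(5*y**2/2 + 5*y/4 - 2) - 16*y*sqrt(2*y**2 + 5)*exp(-1/2)*exp(y) + 16*y*sqrt(2*y**2 - 4*y + 7)*exp(-1/2)*exp(y) - 12*sqrt(2*y**2 + 5)*sqrt(2*y**2 - 4*y + 7)*exp(y/2) + 12*sqrt(2*y**2 + 5)*sqrt(2*y**2 - 4*y + 7)*exp(-1/2)*exp(y/2) + 75*sqrt(2*y**2 + 5)*sqrt(2*y**2 - 4*y + 7)*exp(-1/2)*exp(y)*cos(-5*y**2/2 + 15*y/4 + 3/4) + 25*sqrt(2*y**2 + 5)*sqrt(2*y**2 - 4*y + 7)*exp(-1/2)*exp(y)*cos(5*y**2/2 + 5*y/4 - 2) + 16*sqrt(2*y**2 + 5)*exp(-1/2)*exp(y))*exp(1/2)*exp(-y)/(16*sqrt(2*y**2 + 5)*sqrt(2*y**2 - 4*y + 7)) != 0.

Invalid: d/dy[G] - f = (-100*y*sqrt(2*y**2 + 5)*sqrt(2*y**2 - 4*y + 7)*exp(-1/2)*exp(y)*cos(-5*y**2/2 + 15*y/4 + 3/4) + 100*y*sqrt(2*y**2 + 5)*sqrt(2*y**2 - 4*y + 7)*exp(-1/2)*exp(y)*cos(5*y**2/2 + 5*y/4 - 2) - 16*y*sqrt(2*y**2 + 5)*exp(-1/2)*exp(y) + 16*y*sqrt(2*y**2 - 4*y + 7)*exp(-1/2)*exp(y) - 12*sqrt(2*y**2 + 5)*sqrt(2*y**2 - 4*y + 7)*exp(y/2) + 12*sqrt(2*y**2 + 5)*sqrt(2*y**2 - 4*y + 7)*exp(-1/2)*exp(y/2) + 75*sqrt(2*y**2 + 5)*sqrt(2*y**2 - 4*y + 7)*exp(-1/2)*exp(y)*cos(-5*y**2/2 + 15*y/4 + 3/4) + 25*sqrt(2*y**2 + 5)*sqrt(2*y**2 - 4*y + 7)*exp(-1/2)*exp(y)*cos(5*y**2/2 + 5*y/4 - 2) + 16*sqrt(2*y**2 + 5)*exp(-1/2)*exp(y))*exp(1/2)*exp(-y)/(16*sqrt(2*y**2 + 5)*sqrt(2*y**2 - 4*y + 7)), which is not 0.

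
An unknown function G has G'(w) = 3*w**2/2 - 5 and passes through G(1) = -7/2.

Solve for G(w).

Whatever form G(w) takes, its d/dw must return the stated G'(w).
A general antiderivative is w**3/2 - 5*w + C.
The condition gives C = -7/2 - (-9/2) = 1.
So G(w) = w**3/2 - 5*w + 1.
Check: d/dw[w**3/2 - 5*w + 1] = 3*w**2/2 - 5 = G'(w).

G(w) = w**3/2 - 5*w + 1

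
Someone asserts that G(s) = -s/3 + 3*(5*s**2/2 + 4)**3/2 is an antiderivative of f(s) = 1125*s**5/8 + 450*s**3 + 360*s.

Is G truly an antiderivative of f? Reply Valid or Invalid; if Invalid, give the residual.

Invalid: d/ds[G] - f = -1/3, which is not 0.

d/ds[G] = 1125*s**5/8 + 450*s**3 + 360*s - 1/3
d/ds[G] - f(s) = -1/3 != 0.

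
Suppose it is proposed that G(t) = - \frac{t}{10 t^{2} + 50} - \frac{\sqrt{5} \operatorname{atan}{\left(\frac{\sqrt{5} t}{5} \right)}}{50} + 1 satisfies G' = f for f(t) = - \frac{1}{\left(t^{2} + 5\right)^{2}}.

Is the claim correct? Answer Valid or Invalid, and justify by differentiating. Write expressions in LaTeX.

Valid - differentiating G returns exactly f.

d/dt[G] = - \frac{1}{t^{4} + 10 t^{2} + 25}
This equals f(t) exactly, so the claim holds.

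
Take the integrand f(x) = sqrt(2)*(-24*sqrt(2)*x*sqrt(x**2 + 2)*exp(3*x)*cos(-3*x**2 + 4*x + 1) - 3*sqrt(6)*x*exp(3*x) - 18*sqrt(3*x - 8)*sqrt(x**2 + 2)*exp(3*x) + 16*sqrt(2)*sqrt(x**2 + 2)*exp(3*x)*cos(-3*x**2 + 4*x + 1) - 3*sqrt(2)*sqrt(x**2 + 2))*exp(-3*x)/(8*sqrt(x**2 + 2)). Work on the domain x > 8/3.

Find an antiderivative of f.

An antiderivative is F(x) = sqrt(2)*(-12*x*sqrt(3*x - 8)*exp(3*x) + 32*sqrt(3*x - 8)*exp(3*x) - 3*sqrt(6)*sqrt(x**2 + 2)*exp(3*x) + 4*sqrt(2)*exp(3*x)*sin(-3*x**2 + 4*x + 1) + sqrt(2))*exp(-3*x)/8.

Differentiate the proposed F(x) back; it has to land on f(x) exactly.
Check: d/dx[sqrt(2)*(-12*x*sqrt(3*x - 8)*exp(3*x) + 32*sqrt(3*x - 8)*exp(3*x) - 3*sqrt(6)*sqrt(x**2 + 2)*exp(3*x) + 4*sqrt(2)*exp(3*x)*sin(-3*x**2 + 4*x + 1) + sqrt(2))*exp(-3*x)/8] = (-24*x*sqrt(3*x - 8)*sqrt(x**2 + 2)*exp(3*x)*cos(-3*x**2 + 4*x + 1) - 3*sqrt(3)*x*sqrt(3*x - 8)*exp(3*x) - 27*sqrt(2)*x*sqrt(x**2 + 2)*exp(3*x) + 16*sqrt(3*x - 8)*sqrt(x**2 + 2)*exp(3*x)*cos(-3*x**2 + 4*x + 1) - 3*sqrt(3*x - 8)*sqrt(x**2 + 2) + 72*sqrt(2)*sqrt(x**2 + 2)*exp(3*x))*exp(-3*x)/(4*sqrt(3*x - 8)*sqrt(x**2 + 2)), which equals f(x).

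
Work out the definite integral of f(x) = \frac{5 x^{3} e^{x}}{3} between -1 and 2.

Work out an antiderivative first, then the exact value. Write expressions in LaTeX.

Antiderivative: F(x) = \frac{5 \left(x^{3} - 3 x^{2} + 6 x - 6\right) e^{x}}{3}; value = \frac{80}{3 e} + \frac{10 e^{2}}{3}

f has the shape u'v + uv' for u = \frac{5 x^{3}}{3} - 5 x^{2} + 10 x - 10 and v = e^{x} — it is the derivative of the product u*v.
F(x) = \frac{5 \left(x^{3} - 3 x^{2} + 6 x - 6\right) e^{x}}{3} is an antiderivative of f.
Check: d/dx[\frac{5 \left(x^{3} - 3 x^{2} + 6 x - 6\right) e^{x}}{3}] = \frac{5 x^{3} e^{x}}{3} = f(x).
F(2) = \frac{10 e^{2}}{3}; F(-1) = - \frac{80}{3 e}.
Integral = F(2) - F(-1) = \frac{80}{3 e} + \frac{10 e^{2}}{3}.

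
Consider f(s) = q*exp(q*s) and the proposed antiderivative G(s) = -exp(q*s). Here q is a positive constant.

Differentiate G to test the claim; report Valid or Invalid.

Invalid: d/ds[G] - f = -2*q*exp(q*s), which is not 0.

d/ds[G] = -q*exp(q*s)
d/ds[G] - f(s) = -2*q*exp(q*s) != 0.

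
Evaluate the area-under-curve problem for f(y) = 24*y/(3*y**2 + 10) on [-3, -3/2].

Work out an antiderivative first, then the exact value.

Antiderivative: F(y) = 4*log(3*y**2/2 + 5); value = -4*log(37/2) + 4*log(67/8)

The substitution u = 3*y**2/2 + 5 works: f is exactly (dF/du)*(du/dy) for that inner function.
F(y) = 4*log(3*y**2/2 + 5) is an antiderivative of f.
Check: d/dy[4*log(3*y**2/2 + 5)] = 24*y/(3*y**2 + 10) = f(y).
F(-3/2) = 4*log(67/8); F(-3) = 4*log(37/2).
Integral = F(-3/2) - F(-3) = -4*log(37/2) + 4*log(67/8).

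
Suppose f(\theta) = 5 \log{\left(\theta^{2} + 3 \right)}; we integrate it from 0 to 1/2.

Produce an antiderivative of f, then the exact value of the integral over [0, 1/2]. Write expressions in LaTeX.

Antiderivative: F(\theta) = 5 \theta \log{\left(\theta^{2} + 3 \right)} - 10 \theta + 10 \sqrt{3} \operatorname{atan}{\left(\frac{\sqrt{3} \theta}{3} \right)}; value = -5 + \frac{5 \log{\left(\frac{13}{4} \right)}}{2} + 10 \sqrt{3} \operatorname{atan}{\left(\frac{\sqrt{3}}{6} \right)}

A candidate is checked by its d/d\theta: the result must match f(\theta).
F(\theta) = 5 \theta \log{\left(\theta^{2} + 3 \right)} - 10 \theta + 10 \sqrt{3} \operatorname{atan}{\left(\frac{\sqrt{3} \theta}{3} \right)} is an antiderivative of f.
Check: d/d\theta[5 \theta \log{\left(\theta^{2} + 3 \right)} - 10 \theta + 10 \sqrt{3} \operatorname{atan}{\left(\frac{\sqrt{3} \theta}{3} \right)}] = 5 \log{\left(\theta^{2} + 3 \right)} = f(\theta).
F(1/2) = -5 + \frac{5 \log{\left(\frac{13}{4} \right)}}{2} + 10 \sqrt{3} \operatorname{atan}{\left(\frac{\sqrt{3}}{6} \right)}; F(0) = 0.
Integral = F(1/2) - F(0) = -5 + \frac{5 \log{\left(\frac{13}{4} \right)}}{2} + 10 \sqrt{3} \operatorname{atan}{\left(\frac{\sqrt{3}}{6} \right)}.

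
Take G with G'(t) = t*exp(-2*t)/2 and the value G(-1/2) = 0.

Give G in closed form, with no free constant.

G'(t) has the shape u'v + uv' for u = -t/4 - 1/8 and v = exp(-2*t) — it is the derivative of the product u*v.
A general antiderivative is (-2*t - 1)*exp(-2*t)/8 + C.
The condition gives C = 0 - (0) = 0.
So G(t) = -(2*t + 1)*exp(-2*t)/8.
Check: d/dt[-(2*t + 1)*exp(-2*t)/8] = t*exp(-2*t)/2 = G'(t).

G(t) = -(2*t + 1)*exp(-2*t)/8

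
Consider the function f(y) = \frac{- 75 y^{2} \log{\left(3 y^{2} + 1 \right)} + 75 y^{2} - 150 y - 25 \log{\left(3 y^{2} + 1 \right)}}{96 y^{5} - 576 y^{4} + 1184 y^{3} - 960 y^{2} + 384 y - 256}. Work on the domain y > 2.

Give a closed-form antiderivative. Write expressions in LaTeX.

Recognize the product-rule pattern: f = u'v + uv' with u = \frac{25}{16 \left(2 y - 4\right)^{2}}, v = \log{\left(3 y^{2} + 1 \right)}, so integration by parts undoes it.
Check: d/dy[\frac{25 \log{\left(3 y^{2} + 1 \right)}}{16 \left(2 y - 4\right)^{2}}] = \frac{- 75 y^{2} \log{\left(3 y^{2} + 1 \right)} + 75 y^{2} - 150 y - 25 \log{\left(3 y^{2} + 1 \right)}}{96 y^{5} - 576 y^{4} + 1184 y^{3} - 960 y^{2} + 384 y - 256} = f(y).

An antiderivative is F(y) = \frac{25 \log{\left(3 y^{2} + 1 \right)}}{16 \left(2 y - 4\right)^{2}}.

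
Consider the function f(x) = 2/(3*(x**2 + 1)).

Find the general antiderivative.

F(x) = 2*atan(x)/3 + C

Check any antiderivative F(x) by computing F'(x) and comparing it with f(x).
Check: d/dx[2*atan(x)/3] = 2/(3*x**2 + 3), which equals f(x).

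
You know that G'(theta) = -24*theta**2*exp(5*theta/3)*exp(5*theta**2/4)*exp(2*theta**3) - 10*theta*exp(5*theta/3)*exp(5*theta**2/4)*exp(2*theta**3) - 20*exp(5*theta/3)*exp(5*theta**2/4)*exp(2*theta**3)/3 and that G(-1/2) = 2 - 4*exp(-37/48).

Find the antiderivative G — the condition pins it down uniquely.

The substitution u = 2*theta**3 + 5*theta**2/4 + 5*theta/3 works: G'(theta) is exactly (dG/du)*(du/dtheta) for that inner function.
A general antiderivative is -4*exp(2*theta**3 + 5*theta**2/4 + 5*theta/3) + C.
The condition gives C = 2 - 4*exp(-37/48) - (-4*exp(-37/48)) = 2.
So G(theta) = -2*(2*exp(5*theta/3)*exp(5*theta**2/4)*exp(2*theta**3) - 1).
Check: d/dtheta[-2*(2*exp(5*theta/3)*exp(5*theta**2/4)*exp(2*theta**3) - 1)] = -24*theta**2*exp(5*theta/3)*exp(5*theta**2/4)*exp(2*theta**3) - 10*theta*exp(5*theta/3)*exp(5*theta**2/4)*exp(2*theta**3) - 20*exp(5*theta/3)*exp(5*theta**2/4)*exp(2*theta**3)/3 = G'(theta).

G(theta) = -2*(2*exp(5*theta/3)*exp(5*theta**2/4)*exp(2*theta**3) - 1)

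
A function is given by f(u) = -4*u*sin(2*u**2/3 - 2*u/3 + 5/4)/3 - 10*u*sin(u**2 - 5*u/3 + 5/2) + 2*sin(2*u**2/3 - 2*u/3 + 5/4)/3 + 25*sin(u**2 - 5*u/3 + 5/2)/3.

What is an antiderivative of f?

Integrate term by term and add the pieces.
Check: d/du[cos(2*u**2/3 - 2*u/3 + 5/4) + 5*cos(u**2 - 5*u/3 + 5/2)] = -4*u*sin(2*u**2/3 - 2*u/3 + 5/4)/3 - 10*u*sin(u**2 - 5*u/3 + 5/2) + 2*sin(2*u**2/3 - 2*u/3 + 5/4)/3 + 25*sin(u**2 - 5*u/3 + 5/2)/3 = f(u).

An antiderivative is F(u) = cos(2*u**2/3 - 2*u/3 + 5/4) + 5*cos(u**2 - 5*u/3 + 5/2).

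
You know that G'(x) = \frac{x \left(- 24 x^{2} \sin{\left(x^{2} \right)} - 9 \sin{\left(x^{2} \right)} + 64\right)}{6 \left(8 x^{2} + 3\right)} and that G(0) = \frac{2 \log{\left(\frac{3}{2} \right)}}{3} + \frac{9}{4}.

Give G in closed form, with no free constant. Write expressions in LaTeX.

Any candidate G(x) must reproduce the stated G'(x) exactly.
A general antiderivative is \frac{2 \log{\left(4 x^{2} + \frac{3}{2} \right)}}{3} + \frac{\cos{\left(x^{2} \right)}}{4} + C.
The condition gives C = \frac{2 \log{\left(\frac{3}{2} \right)}}{3} + \frac{9}{4} - (\frac{1}{4} + \frac{2 \log{\left(\frac{3}{2} \right)}}{3}) = 2.
So G(x) = \frac{2 \log{\left(4 x^{2} + \frac{3}{2} \right)}}{3} + \frac{\cos{\left(x^{2} \right)}}{4} + 2.
Check: d/dx[\frac{2 \log{\left(4 x^{2} + \frac{3}{2} \right)}}{3} + \frac{\cos{\left(x^{2} \right)}}{4} + 2] = \frac{- 24 x^{3} \sin{\left(x^{2} \right)} - 9 x \sin{\left(x^{2} \right)} + 64 x}{48 x^{2} + 18}, which equals G'(x).

G(x) = \frac{2 \log{\left(4 x^{2} + \frac{3}{2} \right)}}{3} + \frac{\cos{\left(x^{2} \right)}}{4} + 2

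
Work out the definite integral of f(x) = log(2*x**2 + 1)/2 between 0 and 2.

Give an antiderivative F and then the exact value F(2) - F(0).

For F(x) to be correct the identity F'(x) - f(x) = 0 must hold.
F(x) = (x*log(2*x**2 + 1) - 2*x + sqrt(2)*atan(sqrt(2)*x))/2 is an antiderivative of f.
Check: d/dx[(x*log(2*x**2 + 1) - 2*x + sqrt(2)*atan(sqrt(2)*x))/2] = log(2*x**2 + 1)/2 = f(x).
F(2) = -2 + sqrt(2)*atan(2*sqrt(2))/2 + log(9); F(0) = 0.
Integral = F(2) - F(0) = -2 + sqrt(2)*atan(2*sqrt(2))/2 + log(9).

Antiderivative: F(x) = (x*log(2*x**2 + 1) - 2*x + sqrt(2)*atan(sqrt(2)*x))/2; value = -2 + sqrt(2)*atan(2*sqrt(2))/2 + log(9)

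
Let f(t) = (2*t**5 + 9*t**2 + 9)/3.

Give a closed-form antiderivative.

An antiderivative is F(t) = t*(t**5 + 9*t**2 + 27)/9.

Check any antiderivative F(t) by computing F'(t) and comparing it with f(t).
Check: d/dt[t*(t**5 + 9*t**2 + 27)/9] = 2*t**5/3 + 3*t**2 + 3, which equals f(t).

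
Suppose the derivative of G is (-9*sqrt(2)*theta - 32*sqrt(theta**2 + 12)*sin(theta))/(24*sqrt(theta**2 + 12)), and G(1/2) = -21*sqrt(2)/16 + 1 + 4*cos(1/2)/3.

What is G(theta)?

G(theta) = (-9*sqrt(2)*sqrt(theta**2 + 12) + 32*cos(theta) + 24)/24

The proposed G(theta) is checked by its d/dtheta: the result must match the given G'(theta).
A general antiderivative is -3*sqrt(theta**2/2 + 6)/4 + 4*cos(theta)/3 + C.
The condition gives C = -21*sqrt(2)/16 + 1 + 4*cos(1/2)/3 - (-21*sqrt(2)/16 + 4*cos(1/2)/3) = 1.
So G(theta) = (-9*sqrt(2)*sqrt(theta**2 + 12) + 32*cos(theta) + 24)/24.
Check: d/dtheta[(-9*sqrt(2)*sqrt(theta**2 + 12) + 32*cos(theta) + 24)/24] = (-9*sqrt(2)*theta - 32*sqrt(theta**2 + 12)*sin(theta))/(24*sqrt(theta**2 + 12)) = G'(theta).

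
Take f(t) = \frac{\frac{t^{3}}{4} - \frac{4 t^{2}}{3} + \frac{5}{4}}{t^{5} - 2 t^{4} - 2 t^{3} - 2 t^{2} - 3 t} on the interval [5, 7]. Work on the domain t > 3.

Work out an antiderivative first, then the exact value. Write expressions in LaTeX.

The denominator factors as 12 t \left(t - 3\right) \left(t + 1\right) \left(t^{2} + 1\right); partial fractions split f into directly integrable pieces: \frac{59 t + 37}{120 \left(t^{2} + 1\right)} - \frac{1}{24 \left(t + 1\right)} - \frac{1}{30 \left(t - 3\right)} - \frac{5}{12 t}.
F(t) = - \frac{5 \log{\left(t \right)}}{12} - \frac{\log{\left(t - 3 \right)}}{30} - \frac{\log{\left(t + 1 \right)}}{24} + \frac{59 \log{\left(t^{2} + 1 \right)}}{240} + \frac{37 \operatorname{atan}{\left(t \right)}}{120} is an antiderivative of f.
Check: d/dt[- \frac{5 \log{\left(t \right)}}{12} - \frac{\log{\left(t - 3 \right)}}{30} - \frac{\log{\left(t + 1 \right)}}{24} + \frac{59 \log{\left(t^{2} + 1 \right)}}{240} + \frac{37 \operatorname{atan}{\left(t \right)}}{120}] = \frac{3 t^{3} - 16 t^{2} + 15}{12 t^{5} - 24 t^{4} - 24 t^{3} - 24 t^{2} - 36 t}, which equals f(t).
F(7) = - \frac{5 \log{\left(7 \right)}}{12} - \frac{\log{\left(8 \right)}}{24} - \frac{\log{\left(4 \right)}}{30} + \frac{37 \operatorname{atan}{\left(7 \right)}}{120} + \frac{59 \log{\left(50 \right)}}{240}; F(5) = - \frac{5 \log{\left(5 \right)}}{12} - \frac{\log{\left(6 \right)}}{24} - \frac{\log{\left(2 \right)}}{30} + \frac{37 \operatorname{atan}{\left(5 \right)}}{120} + \frac{59 \log{\left(26 \right)}}{240}.
Integral = F(7) - F(5) = - \frac{5 \log{\left(7 \right)}}{12} - \frac{59 \log{\left(26 \right)}}{240} - \frac{37 \operatorname{atan}{\left(5 \right)}}{120} - \frac{\log{\left(8 \right)}}{24} - \frac{\log{\left(4 \right)}}{30} + \frac{\log{\left(2 \right)}}{30} + \frac{\log{\left(6 \right)}}{24} + \frac{37 \operatorname{atan}{\left(7 \right)}}{120} + \frac{5 \log{\left(5 \right)}}{12} + \frac{59 \log{\left(50 \right)}}{240}.

Antiderivative: F(t) = - \frac{5 \log{\left(t \right)}}{12} - \frac{\log{\left(t - 3 \right)}}{30} - \frac{\log{\left(t + 1 \right)}}{24} + \frac{59 \log{\left(t^{2} + 1 \right)}}{240} + \frac{37 \operatorname{atan}{\left(t \right)}}{120}; value = - \frac{5 \log{\left(7 \right)}}{12} - \frac{59 \log{\left(26 \right)}}{240} - \frac{37 \operatorname{atan}{\left(5 \right)}}{120} - \frac{\log{\left(8 \right)}}{24} - \frac{\log{\left(4 \right)}}{30} + \frac{\log{\left(2 \right)}}{30} + \frac{\log{\left(6 \right)}}{24} + \frac{37 \operatorname{atan}{\left(7 \right)}}{120} + \frac{5 \log{\left(5 \right)}}{12} + \frac{59 \log{\left(50 \right)}}{240}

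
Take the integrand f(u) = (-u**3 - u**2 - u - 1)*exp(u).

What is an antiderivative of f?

An antiderivative is F(u) = (-u**3 + 2*u**2 - 5*u + 4)*exp(u).

f has the shape v'r + vr' for v = -u**3 + 2*u**2 - 5*u + 4 and r = exp(u) — it is the derivative of the product v*r.
Check: d/du[(-u**3 + 2*u**2 - 5*u + 4)*exp(u)] = -u**3*exp(u) - u**2*exp(u) - u*exp(u) - exp(u), which equals f(u).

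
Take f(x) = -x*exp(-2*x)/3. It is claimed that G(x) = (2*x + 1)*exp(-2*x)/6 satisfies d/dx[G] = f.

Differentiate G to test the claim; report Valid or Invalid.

Invalid: d/dx[G] - f = -x*exp(-2*x)/3, which is not 0.

d/dx[G] = -2*x*exp(-2*x)/3
d/dx[G] - f(x) = -x*exp(-2*x)/3 != 0.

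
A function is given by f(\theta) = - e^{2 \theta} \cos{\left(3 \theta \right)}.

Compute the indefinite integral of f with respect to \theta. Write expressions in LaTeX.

Whatever form F(\theta) takes, F'(\theta) = f(\theta) is non-negotiable.
Check: d/d\theta[- \frac{3 e^{2 \theta} \sin{\left(3 \theta \right)}}{13} - \frac{2 e^{2 \theta} \cos{\left(3 \theta \right)}}{13}] = - e^{2 \theta} \cos{\left(3 \theta \right)} = f(\theta).

F(\theta) = - \frac{3 e^{2 \theta} \sin{\left(3 \theta \right)}}{13} - \frac{2 e^{2 \theta} \cos{\left(3 \theta \right)}}{13} + C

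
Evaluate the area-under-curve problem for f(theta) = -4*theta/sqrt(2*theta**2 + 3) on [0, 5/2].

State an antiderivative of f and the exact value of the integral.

Antiderivative: F(theta) = -2*sqrt(2*theta**2 + 3); value = -sqrt(62) + 2*sqrt(3)

f matches the chain-rule pattern g'(h)*h' with inner function h(theta) = 2*theta**2 + 3; substituting u = h(theta) collapses the integral.
F(theta) = -2*sqrt(2*theta**2 + 3) is an antiderivative of f.
Check: d/dtheta[-2*sqrt(2*theta**2 + 3)] = -4*theta/sqrt(2*theta**2 + 3) = f(theta).
F(5/2) = -sqrt(62); F(0) = -2*sqrt(3).
Integral = F(5/2) - F(0) = -sqrt(62) + 2*sqrt(3).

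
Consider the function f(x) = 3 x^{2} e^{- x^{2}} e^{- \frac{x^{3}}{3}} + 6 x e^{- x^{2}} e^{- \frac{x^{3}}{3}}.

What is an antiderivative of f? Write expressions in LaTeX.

The substitution u = - \frac{x^{3}}{3} - x^{2} works: f is exactly (dF/du)*(du/dx) for that inner function.
Check: d/dx[- 3 e^{- x^{2}} e^{- \frac{x^{3}}{3}}] = \left(3 x^{2} + 6 x\right) e^{- x^{2}} e^{- \frac{x^{3}}{3}}, which equals f(x).

An antiderivative is F(x) = - 3 e^{- x^{2}} e^{- \frac{x^{3}}{3}}.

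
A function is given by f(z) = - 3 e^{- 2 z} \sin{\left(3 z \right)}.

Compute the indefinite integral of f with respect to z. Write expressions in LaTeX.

F(z) = \frac{6 e^{- 2 z} \sin{\left(3 z \right)}}{13} + \frac{9 e^{- 2 z} \cos{\left(3 z \right)}}{13} + C

Check any antiderivative F(z) by computing F'(z) and comparing it with f(z).
Check: d/dz[\frac{6 e^{- 2 z} \sin{\left(3 z \right)}}{13} + \frac{9 e^{- 2 z} \cos{\left(3 z \right)}}{13}] = - 3 e^{- 2 z} \sin{\left(3 z \right)} = f(z).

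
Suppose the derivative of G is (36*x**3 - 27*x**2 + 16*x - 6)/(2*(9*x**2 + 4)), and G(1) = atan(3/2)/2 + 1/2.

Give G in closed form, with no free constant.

For G(x) to be correct, d/dx[G] must agree with the stated G'(x) identically.
A general antiderivative is x**2 - 3*x/2 + atan(3*x/2)/2 + C.
The condition gives C = atan(3/2)/2 + 1/2 - (-1/2 + atan(3/2)/2) = 1.
So G(x) = x**2 - 3*x/2 + atan(3*x/2)/2 + 1.
Check: d/dx[x**2 - 3*x/2 + atan(3*x/2)/2 + 1] = (36*x**3 - 27*x**2 + 16*x - 6)/(18*x**2 + 8), which equals G'(x).

G(x) = x**2 - 3*x/2 + atan(3*x/2)/2 + 1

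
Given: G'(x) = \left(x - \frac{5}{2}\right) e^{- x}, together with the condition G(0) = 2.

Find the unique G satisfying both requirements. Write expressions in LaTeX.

Recognize the product-rule pattern: G'(x) = u'v + uv' with u = \frac{3}{2} - x, v = e^{- x}, so integration by parts undoes it.
A general antiderivative is \frac{\left(3 - 2 x\right) e^{- x}}{2} + C.
The condition gives C = 2 - (\frac{3}{2}) = \frac{1}{2}.
So G(x) = - \frac{\left(2 x - e^{x} - 3\right) e^{- x}}{2}.
Check: d/dx[- \frac{\left(2 x - e^{x} - 3\right) e^{- x}}{2}] = \frac{\left(2 x - 5\right) e^{- x}}{2}, which equals G'(x).

G(x) = - \frac{\left(2 x - e^{x} - 3\right) e^{- x}}{2}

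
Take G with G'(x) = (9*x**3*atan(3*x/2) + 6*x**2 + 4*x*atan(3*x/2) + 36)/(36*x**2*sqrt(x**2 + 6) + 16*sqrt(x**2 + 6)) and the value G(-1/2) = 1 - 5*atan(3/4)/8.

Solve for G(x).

Recognize the product-rule pattern: G'(x) = u'v + uv' with u = sqrt(x**2 + 6)/4, v = atan(3*x/2), so integration by parts undoes it.
A general antiderivative is sqrt(x**2 + 6)*atan(3*x/2)/4 + C.
The condition gives C = 1 - 5*atan(3/4)/8 - (-5*atan(3/4)/8) = 1.
So G(x) = (sqrt(x**2 + 6)*atan(3*x/2) + 4)/4.
Check: d/dx[(sqrt(x**2 + 6)*atan(3*x/2) + 4)/4] = (9*x**3*atan(3*x/2) + 6*x**2 + 4*x*atan(3*x/2) + 36)/(36*x**2*sqrt(x**2 + 6) + 16*sqrt(x**2 + 6)) = G'(x).

G(x) = (sqrt(x**2 + 6)*atan(3*x/2) + 4)/4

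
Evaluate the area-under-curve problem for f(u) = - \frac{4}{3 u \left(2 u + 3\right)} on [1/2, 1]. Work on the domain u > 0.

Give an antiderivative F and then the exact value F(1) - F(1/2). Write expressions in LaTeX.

Antiderivative: F(u) = - \frac{4 \log{\left(u \right)}}{9} + \frac{4 \log{\left(u + \frac{3}{2} \right)}}{9}; value = - \frac{8 \log{\left(2 \right)}}{9} + \frac{4 \log{\left(\frac{5}{2} \right)}}{9}

Factor the denominator (3 u \left(2 u + 3\right)) and decompose: f = \frac{8}{9 \left(2 u + 3\right)} - \frac{4}{9 u}; each piece integrates to a log, atan, or power term.
F(u) = - \frac{4 \log{\left(u \right)}}{9} + \frac{4 \log{\left(u + \frac{3}{2} \right)}}{9} is an antiderivative of f.
Check: d/du[- \frac{4 \log{\left(u \right)}}{9} + \frac{4 \log{\left(u + \frac{3}{2} \right)}}{9}] = - \frac{4}{6 u^{2} + 9 u}, which equals f(u).
F(1) = \frac{4 \log{\left(\frac{5}{2} \right)}}{9}; F(1/2) = \frac{8 \log{\left(2 \right)}}{9}.
Integral = F(1) - F(1/2) = - \frac{8 \log{\left(2 \right)}}{9} + \frac{4 \log{\left(\frac{5}{2} \right)}}{9}.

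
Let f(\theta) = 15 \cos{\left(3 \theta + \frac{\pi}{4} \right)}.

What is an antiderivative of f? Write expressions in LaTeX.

Check any antiderivative F(\theta) by computing F'(\theta) and comparing it with f(\theta).
Check: d/d\theta[5 \sin{\left(3 \theta + \frac{\pi}{4} \right)}] = 15 \cos{\left(3 \theta + \frac{\pi}{4} \right)} = f(\theta).

An antiderivative is F(\theta) = 5 \sin{\left(3 \theta + \frac{\pi}{4} \right)}.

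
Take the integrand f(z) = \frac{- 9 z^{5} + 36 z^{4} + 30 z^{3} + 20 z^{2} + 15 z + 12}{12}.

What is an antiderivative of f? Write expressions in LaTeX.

An antiderivative is F(z) = - \frac{z^{6}}{8} + \frac{3 z^{5}}{5} + \frac{5 z^{4}}{8} + \frac{5 z^{3}}{9} + \frac{5 z^{2}}{8} + z.

For F(z) to be correct the identity F'(z) - f(z) = 0 must hold.
Check: d/dz[- \frac{z^{6}}{8} + \frac{3 z^{5}}{5} + \frac{5 z^{4}}{8} + \frac{5 z^{3}}{9} + \frac{5 z^{2}}{8} + z] = - \frac{3 z^{5}}{4} + 3 z^{4} + \frac{5 z^{3}}{2} + \frac{5 z^{2}}{3} + \frac{5 z}{4} + 1, which equals f(z).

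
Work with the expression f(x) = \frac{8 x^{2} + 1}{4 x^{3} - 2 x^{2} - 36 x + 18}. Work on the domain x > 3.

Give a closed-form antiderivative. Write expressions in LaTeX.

Factor the denominator (2 \left(x - 3\right) \left(x + 3\right) \left(2 x - 1\right)) and decompose: f = - \frac{6}{35 \left(2 x - 1\right)} + \frac{73}{84 \left(x + 3\right)} + \frac{73}{60 \left(x - 3\right)}; each piece integrates to a log, atan, or power term.
Check: d/dx[\frac{73 \log{\left(x - 3 \right)}}{60} - \frac{3 \log{\left(x - \frac{1}{2} \right)}}{35} + \frac{73 \log{\left(x + 3 \right)}}{84}] = \frac{8 x^{2} + 1}{4 x^{3} - 2 x^{2} - 36 x + 18} = f(x).

An antiderivative is F(x) = \frac{73 \log{\left(x - 3 \right)}}{60} - \frac{3 \log{\left(x - \frac{1}{2} \right)}}{35} + \frac{73 \log{\left(x + 3 \right)}}{84}.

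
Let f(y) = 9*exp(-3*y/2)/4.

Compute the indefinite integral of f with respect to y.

Since d/dy undoes antidifferentiation here, F'(y) = f(y) is required of F(y).
Check: d/dy[-3*exp(-3*y/2)/2] = 9*exp(-3*y/2)/4 = f(y).

F(y) = -3*exp(-3*y/2)/2 + C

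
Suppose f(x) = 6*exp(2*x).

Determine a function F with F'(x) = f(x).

An antiderivative is F(x) = 3*exp(2*x).

For F(x) to be correct the identity F'(x) - f(x) = 0 must hold.
Check: d/dx[3*exp(2*x)] = 6*exp(2*x) = f(x).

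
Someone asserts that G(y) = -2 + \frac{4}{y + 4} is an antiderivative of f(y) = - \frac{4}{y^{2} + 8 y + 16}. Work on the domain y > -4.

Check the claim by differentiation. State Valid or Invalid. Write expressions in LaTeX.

d/dy[G] = - \frac{4}{y^{2} + 8 y + 16}
This equals f(y) exactly, so the claim holds.

Valid: G'(y) = f(y).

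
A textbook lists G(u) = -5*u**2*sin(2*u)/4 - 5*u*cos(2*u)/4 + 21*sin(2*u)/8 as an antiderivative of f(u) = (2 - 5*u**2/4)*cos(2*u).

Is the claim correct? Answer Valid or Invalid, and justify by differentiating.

d/du[G] = -5*u**2*cos(2*u)/2 + 4*cos(2*u)
d/du[G] - f(u) = -5*u**2*cos(2*u)/4 + 2*cos(2*u) != 0.

Invalid: d/du[G] - f = -5*u**2*cos(2*u)/4 + 2*cos(2*u), which is not 0.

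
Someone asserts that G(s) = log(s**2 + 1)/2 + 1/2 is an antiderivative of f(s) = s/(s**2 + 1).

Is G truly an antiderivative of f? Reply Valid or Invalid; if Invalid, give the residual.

d/ds[G] = s/(s**2 + 1)
This equals f(s) exactly, so the claim holds.

Valid - differentiating G returns exactly f.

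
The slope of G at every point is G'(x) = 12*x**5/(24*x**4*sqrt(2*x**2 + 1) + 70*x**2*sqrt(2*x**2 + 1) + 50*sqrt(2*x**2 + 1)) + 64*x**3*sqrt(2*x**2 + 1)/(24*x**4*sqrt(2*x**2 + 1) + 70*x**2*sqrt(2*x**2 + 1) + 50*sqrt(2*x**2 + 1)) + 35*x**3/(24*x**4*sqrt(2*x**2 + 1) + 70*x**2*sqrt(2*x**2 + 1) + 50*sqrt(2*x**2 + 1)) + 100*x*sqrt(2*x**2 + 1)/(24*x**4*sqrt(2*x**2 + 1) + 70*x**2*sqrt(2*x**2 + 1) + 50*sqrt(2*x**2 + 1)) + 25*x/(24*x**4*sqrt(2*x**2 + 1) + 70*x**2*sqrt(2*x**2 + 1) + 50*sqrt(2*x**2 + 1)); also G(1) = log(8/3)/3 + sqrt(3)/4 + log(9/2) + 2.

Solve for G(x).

The integrand splits into summands that can be handled one at a time.
A general antiderivative is sqrt(2*x**2 + 1)/4 + log(x**2 + 5/3)/3 + log(2*x**2 + 5/2) + C.
The condition gives C = log(8/3)/3 + sqrt(3)/4 + log(9/2) + 2 - (log(8/3)/3 + sqrt(3)/4 + log(9/2)) = 2.
So G(x) = sqrt(2*x**2 + 1)/4 + log(x**2 + 5/3)/3 + log(2*x**2 + 5/2) + 2.
Check: d/dx[sqrt(2*x**2 + 1)/4 + log(x**2 + 5/3)/3 + log(2*x**2 + 5/2) + 2] = (12*x**5 + 64*x**3*sqrt(2*x**2 + 1) + 35*x**3 + 100*x*sqrt(2*x**2 + 1) + 25*x)/(24*x**4*sqrt(2*x**2 + 1) + 70*x**2*sqrt(2*x**2 + 1) + 50*sqrt(2*x**2 + 1)), which equals G'(x).

G(x) = sqrt(2*x**2 + 1)/4 + log(x**2 + 5/3)/3 + log(2*x**2 + 5/2) + 2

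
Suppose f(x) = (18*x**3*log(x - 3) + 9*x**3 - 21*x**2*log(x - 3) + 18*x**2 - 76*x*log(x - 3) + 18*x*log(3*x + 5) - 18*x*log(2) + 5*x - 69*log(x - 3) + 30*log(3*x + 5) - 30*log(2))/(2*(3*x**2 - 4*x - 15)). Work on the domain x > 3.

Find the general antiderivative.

F(x) = 3*x**2*log(x - 3)/2 + x*log(x - 3)/2 + 3*log(x - 3)*log(3*x + 5) - 3*log(2)*log(x - 3) + C

f has the shape u'v + uv' for u = 3*x**2/2 + x/2 + 3*log(3*x/2 + 5/2) and v = log(x - 3) — it is the derivative of the product u*v.
Check: d/dx[3*x**2*log(x - 3)/2 + x*log(x - 3)/2 + 3*log(x - 3)*log(3*x + 5) - 3*log(2)*log(x - 3)] = (18*x**3*log(x - 3) + 9*x**3 - 21*x**2*log(x - 3) + 18*x**2 - 76*x*log(x - 3) + 18*x*log(3*x + 5) - 18*x*log(2) + 5*x - 69*log(x - 3) + 30*log(3*x + 5) - 30*log(2))/(6*x**2 - 8*x - 30), which equals f(x).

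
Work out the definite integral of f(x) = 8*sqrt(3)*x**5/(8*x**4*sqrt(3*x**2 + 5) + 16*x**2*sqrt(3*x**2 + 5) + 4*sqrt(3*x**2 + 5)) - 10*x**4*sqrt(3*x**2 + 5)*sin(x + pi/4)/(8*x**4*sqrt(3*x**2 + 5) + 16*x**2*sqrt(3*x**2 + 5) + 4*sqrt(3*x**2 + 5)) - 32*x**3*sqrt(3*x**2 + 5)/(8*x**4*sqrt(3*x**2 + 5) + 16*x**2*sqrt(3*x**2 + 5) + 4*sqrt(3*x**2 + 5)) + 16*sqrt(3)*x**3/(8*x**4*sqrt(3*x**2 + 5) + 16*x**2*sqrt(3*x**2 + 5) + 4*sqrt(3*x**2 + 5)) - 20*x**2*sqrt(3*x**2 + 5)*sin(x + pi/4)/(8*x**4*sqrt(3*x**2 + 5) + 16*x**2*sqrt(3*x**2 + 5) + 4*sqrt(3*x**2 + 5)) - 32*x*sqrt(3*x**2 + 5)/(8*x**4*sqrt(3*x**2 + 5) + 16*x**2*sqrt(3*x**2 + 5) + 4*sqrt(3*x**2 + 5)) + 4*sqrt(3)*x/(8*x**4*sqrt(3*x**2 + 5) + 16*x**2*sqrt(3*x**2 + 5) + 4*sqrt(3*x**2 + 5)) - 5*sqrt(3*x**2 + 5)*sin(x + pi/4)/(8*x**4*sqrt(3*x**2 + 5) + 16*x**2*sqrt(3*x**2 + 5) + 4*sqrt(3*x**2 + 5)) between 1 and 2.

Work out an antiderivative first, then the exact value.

Antiderivative: F(x) = sqrt(x**2 + 5/3) - log(x**4 + 2*x**2 + 1/2) + 5*cos(x + pi/4)/4; value = -log(49/2) - 2*sqrt(6)/3 + 5*cos(pi/4 + 2)/4 - 5*cos(pi/4 + 1)/4 + log(7/2) + sqrt(51)/3

Integrate term by term and add the pieces.
F(x) = sqrt(x**2 + 5/3) - log(x**4 + 2*x**2 + 1/2) + 5*cos(x + pi/4)/4 is an antiderivative of f.
Check: d/dx[sqrt(x**2 + 5/3) - log(x**4 + 2*x**2 + 1/2) + 5*cos(x + pi/4)/4] = (8*sqrt(3)*x**5 - 10*x**4*sqrt(3*x**2 + 5)*sin(x + pi/4) - 32*x**3*sqrt(3*x**2 + 5) + 16*sqrt(3)*x**3 - 20*x**2*sqrt(3*x**2 + 5)*sin(x + pi/4) - 32*x*sqrt(3*x**2 + 5) + 4*sqrt(3)*x - 5*sqrt(3*x**2 + 5)*sin(x + pi/4))/(8*x**4*sqrt(3*x**2 + 5) + 16*x**2*sqrt(3*x**2 + 5) + 4*sqrt(3*x**2 + 5)), which equals f(x).
F(2) = -log(49/2) + 5*cos(pi/4 + 2)/4 + sqrt(51)/3; F(1) = -log(7/2) + 5*cos(pi/4 + 1)/4 + 2*sqrt(6)/3.
Integral = F(2) - F(1) = -log(49/2) - 2*sqrt(6)/3 + 5*cos(pi/4 + 2)/4 - 5*cos(pi/4 + 1)/4 + log(7/2) + sqrt(51)/3.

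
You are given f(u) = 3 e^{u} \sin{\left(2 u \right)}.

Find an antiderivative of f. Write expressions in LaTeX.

An antiderivative is F(u) = \frac{3 e^{u} \sin{\left(2 u \right)}}{5} - \frac{6 e^{u} \cos{\left(2 u \right)}}{5}.

Differentiate the proposed F(u) back; it has to land on f(u) exactly.
Check: d/du[\frac{3 e^{u} \sin{\left(2 u \right)}}{5} - \frac{6 e^{u} \cos{\left(2 u \right)}}{5}] = 3 e^{u} \sin{\left(2 u \right)} = f(u).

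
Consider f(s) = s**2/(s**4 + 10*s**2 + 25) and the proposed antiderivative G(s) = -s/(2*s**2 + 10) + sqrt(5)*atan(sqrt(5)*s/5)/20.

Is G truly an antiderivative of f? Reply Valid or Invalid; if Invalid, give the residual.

d/ds[G] = (3*s**2 - 5)/(4*s**4 + 40*s**2 + 100)
d/ds[G] - f(s) = -1/(4*s**2 + 20) != 0.

Invalid: d/ds[G] - f = -1/(4*s**2 + 20), which is not 0.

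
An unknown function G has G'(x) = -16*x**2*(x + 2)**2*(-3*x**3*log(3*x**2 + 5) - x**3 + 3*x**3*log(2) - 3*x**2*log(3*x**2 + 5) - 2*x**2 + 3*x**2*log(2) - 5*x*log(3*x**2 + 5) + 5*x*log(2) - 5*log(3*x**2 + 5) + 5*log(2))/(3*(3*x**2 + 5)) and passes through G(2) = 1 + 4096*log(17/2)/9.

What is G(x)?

G(x) = 8*x**6*log(3*x**2/2 + 5/2)/9 + 16*x**5*log(3*x**2/2 + 5/2)/3 + 32*x**4*log(3*x**2/2 + 5/2)/3 + 64*x**3*log(3*x**2/2 + 5/2)/9 + 1

G'(x) has the shape u'v + uv' for u = 8*(x**2 + 2*x)**3/9 and v = log(3*x**2/2 + 5/2) — it is the derivative of the product u*v.
A general antiderivative is 8*(x**2 + 2*x)**3*log(3*x**2/2 + 5/2)/9 + C.
The condition gives C = 1 + 4096*log(17/2)/9 - (4096*log(17/2)/9) = 1.
So G(x) = 8*x**6*log(3*x**2/2 + 5/2)/9 + 16*x**5*log(3*x**2/2 + 5/2)/3 + 32*x**4*log(3*x**2/2 + 5/2)/3 + 64*x**3*log(3*x**2/2 + 5/2)/9 + 1.
Check: d/dx[8*x**6*log(3*x**2/2 + 5/2)/9 + 16*x**5*log(3*x**2/2 + 5/2)/3 + 32*x**4*log(3*x**2/2 + 5/2)/3 + 64*x**3*log(3*x**2/2 + 5/2)/9 + 1] = (48*x**7*log(3*x**2 + 5) - 48*x**7*log(2) + 16*x**7 + 240*x**6*log(3*x**2 + 5) - 240*x**6*log(2) + 96*x**6 + 464*x**5*log(3*x**2 + 5) - 464*x**5*log(2) + 192*x**5 + 592*x**4*log(3*x**2 + 5) - 592*x**4*log(2) + 128*x**4 + 640*x**3*log(3*x**2 + 5) - 640*x**3*log(2) + 320*x**2*log(3*x**2 + 5) - 320*x**2*log(2))/(9*x**2 + 15), which equals G'(x).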